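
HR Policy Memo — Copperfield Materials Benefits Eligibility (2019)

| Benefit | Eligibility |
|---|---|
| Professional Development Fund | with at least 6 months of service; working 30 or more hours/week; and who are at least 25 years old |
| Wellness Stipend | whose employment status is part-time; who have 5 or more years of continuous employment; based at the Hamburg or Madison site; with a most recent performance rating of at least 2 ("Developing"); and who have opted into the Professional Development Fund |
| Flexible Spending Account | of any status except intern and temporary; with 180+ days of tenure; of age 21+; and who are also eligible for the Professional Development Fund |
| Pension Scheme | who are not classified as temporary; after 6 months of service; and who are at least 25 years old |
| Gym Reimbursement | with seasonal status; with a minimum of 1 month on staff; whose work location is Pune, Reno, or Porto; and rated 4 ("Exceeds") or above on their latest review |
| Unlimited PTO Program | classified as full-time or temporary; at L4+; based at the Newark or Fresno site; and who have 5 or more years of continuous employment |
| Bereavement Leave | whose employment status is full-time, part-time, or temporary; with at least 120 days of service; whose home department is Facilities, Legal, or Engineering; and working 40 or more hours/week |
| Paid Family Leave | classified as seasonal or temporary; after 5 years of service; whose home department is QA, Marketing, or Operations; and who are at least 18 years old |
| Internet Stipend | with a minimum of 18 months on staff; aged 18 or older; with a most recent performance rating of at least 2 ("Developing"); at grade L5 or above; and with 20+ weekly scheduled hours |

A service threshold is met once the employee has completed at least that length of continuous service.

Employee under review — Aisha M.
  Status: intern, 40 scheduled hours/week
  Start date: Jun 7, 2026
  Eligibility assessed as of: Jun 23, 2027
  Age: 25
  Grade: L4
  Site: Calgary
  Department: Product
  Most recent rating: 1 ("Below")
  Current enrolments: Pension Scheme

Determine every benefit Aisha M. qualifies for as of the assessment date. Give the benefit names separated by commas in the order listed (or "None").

Professional Development Fund, Pension Scheme

Service from Jun 7, 2026 to Jun 23, 2027: 381 days.
Professional Development Fund — service 381 days ≥ 6 months (≈180 days) ✓; 40 hrs/wk ≥ 30 ✓; age 25 ≥ 25 ✓ → eligible.
Wellness Stipend — status intern ✗ (requires part-time) → not eligible.
Flexible Spending Account — status intern ✗ (excluded) → not eligible.
Pension Scheme — status intern ✓ (not excluded); service 381 days ≥ 6 months (≈180 days) ✓; age 25 ≥ 25 ✓ → eligible.
Gym Reimbursement — status intern ✗ (requires seasonal) → not eligible.
Unlimited PTO Program — status intern ✗ (requires full-time or temporary) → not eligible.
Bereavement Leave — status intern ✗ (requires full-time, part-time, or temporary) → not eligible.
Paid Family Leave — status intern ✗ (requires seasonal or temporary) → not eligible.
Internet Stipend — service 381 days < 18 months (≈540 days) ✗ → not eligible.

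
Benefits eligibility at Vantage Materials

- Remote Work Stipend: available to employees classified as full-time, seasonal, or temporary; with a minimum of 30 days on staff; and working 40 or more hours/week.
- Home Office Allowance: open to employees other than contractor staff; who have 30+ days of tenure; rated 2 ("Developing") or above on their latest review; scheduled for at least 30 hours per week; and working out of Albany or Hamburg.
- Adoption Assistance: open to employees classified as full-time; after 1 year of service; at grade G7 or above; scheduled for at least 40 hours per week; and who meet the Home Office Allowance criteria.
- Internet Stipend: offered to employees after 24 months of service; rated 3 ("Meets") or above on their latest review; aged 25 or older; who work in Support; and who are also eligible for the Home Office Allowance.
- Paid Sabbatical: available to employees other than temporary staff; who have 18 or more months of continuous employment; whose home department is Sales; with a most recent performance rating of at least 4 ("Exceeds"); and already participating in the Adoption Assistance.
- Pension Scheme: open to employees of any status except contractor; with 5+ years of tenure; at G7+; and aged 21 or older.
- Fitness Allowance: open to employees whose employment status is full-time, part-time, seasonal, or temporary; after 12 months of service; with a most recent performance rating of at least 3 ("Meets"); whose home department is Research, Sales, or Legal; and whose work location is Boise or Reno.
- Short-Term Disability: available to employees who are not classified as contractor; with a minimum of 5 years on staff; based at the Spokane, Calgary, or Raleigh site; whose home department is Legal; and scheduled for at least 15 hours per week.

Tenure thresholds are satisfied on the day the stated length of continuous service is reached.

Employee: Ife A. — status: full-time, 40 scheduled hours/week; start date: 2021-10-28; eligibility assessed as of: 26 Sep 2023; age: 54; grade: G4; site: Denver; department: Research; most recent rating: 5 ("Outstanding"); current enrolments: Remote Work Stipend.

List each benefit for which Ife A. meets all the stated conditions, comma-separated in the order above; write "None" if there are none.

Remote Work Stipend

Service from 2021-10-28 to 26 Sep 2023: 698 days.
Remote Work Stipend — status full-time ✓; service 698 days ≥ 30 days ✓; 40 hrs/wk ≥ 40 ✓ → eligible.
Home Office Allowance — status full-time ✓ (not excluded); service 698 days ≥ 30 days ✓; rating 5 ≥ 2 ✓; 40 hrs/wk ≥ 30 ✓; site Denver ✗ (not Albany or Hamburg) → not eligible.
Adoption Assistance — status full-time ✓; service 698 days ≥ 1 year (≈365 days) ✓; grade G4 < G7 ✗ → not eligible.
Internet Stipend — service 698 days < 24 months (≈720 days) ✗ → not eligible.
Paid Sabbatical — status full-time ✓ (not excluded); service 698 days ≥ 18 months (≈540 days) ✓; dept Research ✗ → not eligible.
Pension Scheme — status full-time ✓ (not excluded); service 698 days < 5 years (≈1825 days) ✗ → not eligible.
Fitness Allowance — status full-time ✓; service 698 days ≥ 12 months (≈360 days) ✓; rating 5 ≥ 3 ✓; dept Research ✓; site Denver ✗ (not Boise or Reno) → not eligible.
Short-Term Disability — status full-time ✓ (not excluded); service 698 days < 5 years (≈1825 days) ✗ → not eligible.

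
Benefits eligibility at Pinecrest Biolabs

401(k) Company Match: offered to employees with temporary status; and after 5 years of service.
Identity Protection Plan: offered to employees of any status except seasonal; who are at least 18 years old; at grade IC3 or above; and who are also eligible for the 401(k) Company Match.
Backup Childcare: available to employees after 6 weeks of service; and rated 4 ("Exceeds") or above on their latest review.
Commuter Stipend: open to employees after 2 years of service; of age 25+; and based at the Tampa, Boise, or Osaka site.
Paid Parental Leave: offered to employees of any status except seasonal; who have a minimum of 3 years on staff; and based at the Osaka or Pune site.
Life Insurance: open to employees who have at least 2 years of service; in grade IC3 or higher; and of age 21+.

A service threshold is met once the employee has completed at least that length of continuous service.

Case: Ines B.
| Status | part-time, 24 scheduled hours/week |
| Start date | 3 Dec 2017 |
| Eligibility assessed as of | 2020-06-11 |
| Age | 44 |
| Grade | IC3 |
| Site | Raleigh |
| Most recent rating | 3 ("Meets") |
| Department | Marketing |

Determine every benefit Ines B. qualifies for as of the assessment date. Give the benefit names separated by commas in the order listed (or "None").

Life Insurance

Service from 3 Dec 2017 to 2020-06-11: 921 days.
401(k) Company Match — status part-time ✗ (requires temporary) → not eligible.
Identity Protection Plan — status part-time ✓ (not excluded); age 44 ≥ 18 ✓; grade IC3 ≥ IC3 ✓; not eligible for 401(k) Company Match ✗ → not eligible.
Backup Childcare — service 921 days ≥ 6 weeks (≈42 days) ✓; rating 3 < 4 ✗ → not eligible.
Commuter Stipend — service 921 days ≥ 2 years (≈730 days) ✓; age 44 ≥ 25 ✓; site Raleigh ✗ (not Tampa, Boise, or Osaka) → not eligible.
Paid Parental Leave — status part-time ✓ (not excluded); service 921 days < 3 years (≈1095 days) ✗ → not eligible.
Life Insurance — service 921 days ≥ 2 years (≈730 days) ✓; grade IC3 ≥ IC3 ✓; age 44 ≥ 21 ✓ → eligible.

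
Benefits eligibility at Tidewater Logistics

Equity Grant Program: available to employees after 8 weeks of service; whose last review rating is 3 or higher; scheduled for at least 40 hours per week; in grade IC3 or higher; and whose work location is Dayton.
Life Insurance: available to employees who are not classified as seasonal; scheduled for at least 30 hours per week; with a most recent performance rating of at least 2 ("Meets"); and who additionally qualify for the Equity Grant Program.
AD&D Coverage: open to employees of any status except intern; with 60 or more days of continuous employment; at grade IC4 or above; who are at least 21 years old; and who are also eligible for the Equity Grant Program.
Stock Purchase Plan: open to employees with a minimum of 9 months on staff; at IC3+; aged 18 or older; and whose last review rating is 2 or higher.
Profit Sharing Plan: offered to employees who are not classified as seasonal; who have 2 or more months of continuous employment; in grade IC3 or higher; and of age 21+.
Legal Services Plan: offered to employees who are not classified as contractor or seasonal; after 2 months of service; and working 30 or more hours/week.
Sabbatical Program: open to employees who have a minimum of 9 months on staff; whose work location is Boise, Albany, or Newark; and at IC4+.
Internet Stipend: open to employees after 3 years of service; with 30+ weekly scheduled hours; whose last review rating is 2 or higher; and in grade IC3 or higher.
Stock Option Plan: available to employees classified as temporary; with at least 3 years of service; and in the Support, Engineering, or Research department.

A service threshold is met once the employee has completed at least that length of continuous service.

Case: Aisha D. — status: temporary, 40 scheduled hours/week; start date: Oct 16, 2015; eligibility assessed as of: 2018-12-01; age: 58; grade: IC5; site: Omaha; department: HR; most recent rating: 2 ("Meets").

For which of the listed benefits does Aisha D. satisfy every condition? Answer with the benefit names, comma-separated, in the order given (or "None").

Service from Oct 16, 2015 to 2018-12-01: 1142 days.
Equity Grant Program — service 1142 days ≥ 8 weeks (≈56 days) ✓; rating 2 < 3 ✗ → not eligible.
Life Insurance — status temporary ✓ (not excluded); 40 hrs/wk ≥ 30 ✓; rating 2 ≥ 2 ✓; not eligible for Equity Grant Program ✗ → not eligible.
AD&D Coverage — status temporary ✓ (not excluded); service 1142 days ≥ 60 days ✓; grade IC5 ≥ IC4 ✓; age 58 ≥ 21 ✓; not eligible for Equity Grant Program ✗ → not eligible.
Stock Purchase Plan — service 1142 days ≥ 9 months (≈270 days) ✓; grade IC5 ≥ IC3 ✓; age 58 ≥ 18 ✓; rating 2 ≥ 2 ✓ → eligible.
Profit Sharing Plan — status temporary ✓ (not excluded); service 1142 days ≥ 2 months (≈60 days) ✓; grade IC5 ≥ IC3 ✓; age 58 ≥ 21 ✓ → eligible.
Legal Services Plan — status temporary ✓ (not excluded); service 1142 days ≥ 2 months (≈60 days) ✓; 40 hrs/wk ≥ 30 ✓ → eligible.
Sabbatical Program — service 1142 days ≥ 9 months (≈270 days) ✓; site Omaha ✗ (not Boise, Albany, or Newark) → not eligible.
Internet Stipend — service 1142 days ≥ 3 years (≈1095 days) ✓; 40 hrs/wk ≥ 30 ✓; rating 2 ≥ 2 ✓; grade IC5 ≥ IC3 ✓ → eligible.
Stock Option Plan — status temporary ✓; service 1142 days ≥ 3 years (≈1095 days) ✓; dept HR ✗ → not eligible.

Stock Purchase Plan, Profit Sharing Plan, Legal Services Plan, Internet Stipend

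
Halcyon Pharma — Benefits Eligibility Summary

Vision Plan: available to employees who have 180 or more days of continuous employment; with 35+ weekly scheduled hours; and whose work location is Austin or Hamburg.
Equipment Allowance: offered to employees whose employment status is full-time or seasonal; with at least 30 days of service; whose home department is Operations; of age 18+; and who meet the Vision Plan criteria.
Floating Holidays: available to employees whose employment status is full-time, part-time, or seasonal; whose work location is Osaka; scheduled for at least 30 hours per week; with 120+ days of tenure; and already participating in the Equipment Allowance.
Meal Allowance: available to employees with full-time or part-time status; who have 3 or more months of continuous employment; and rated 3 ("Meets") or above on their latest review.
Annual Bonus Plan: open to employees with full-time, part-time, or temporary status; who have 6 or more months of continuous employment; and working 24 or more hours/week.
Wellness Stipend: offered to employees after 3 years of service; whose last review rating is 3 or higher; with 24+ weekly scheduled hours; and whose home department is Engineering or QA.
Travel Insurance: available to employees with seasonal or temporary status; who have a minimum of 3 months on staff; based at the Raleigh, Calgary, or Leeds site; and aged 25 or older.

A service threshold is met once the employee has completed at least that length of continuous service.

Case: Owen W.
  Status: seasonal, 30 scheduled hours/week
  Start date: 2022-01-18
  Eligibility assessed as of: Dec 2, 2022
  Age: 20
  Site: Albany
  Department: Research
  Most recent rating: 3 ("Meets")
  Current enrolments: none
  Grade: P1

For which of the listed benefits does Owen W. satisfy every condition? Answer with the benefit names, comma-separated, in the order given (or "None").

Service from 2022-01-18 to Dec 2, 2022: 318 days.
Vision Plan — service 318 days ≥ 180 days ✓; 30 hrs/wk < 35 ✗ → not eligible.
Equipment Allowance — status seasonal ✓; service 318 days ≥ 30 days ✓; dept Research ✗ → not eligible.
Floating Holidays — status seasonal ✓; site Albany ✗ (not Osaka) → not eligible.
Meal Allowance — status seasonal ✗ (requires full-time or part-time) → not eligible.
Annual Bonus Plan — status seasonal ✗ (requires full-time, part-time, or temporary) → not eligible.
Wellness Stipend — service 318 days < 3 years (≈1095 days) ✗ → not eligible.
Travel Insurance — status seasonal ✓; service 318 days ≥ 3 months (≈90 days) ✓; site Albany ✗ (not Raleigh, Calgary, or Leeds) → not eligible.

None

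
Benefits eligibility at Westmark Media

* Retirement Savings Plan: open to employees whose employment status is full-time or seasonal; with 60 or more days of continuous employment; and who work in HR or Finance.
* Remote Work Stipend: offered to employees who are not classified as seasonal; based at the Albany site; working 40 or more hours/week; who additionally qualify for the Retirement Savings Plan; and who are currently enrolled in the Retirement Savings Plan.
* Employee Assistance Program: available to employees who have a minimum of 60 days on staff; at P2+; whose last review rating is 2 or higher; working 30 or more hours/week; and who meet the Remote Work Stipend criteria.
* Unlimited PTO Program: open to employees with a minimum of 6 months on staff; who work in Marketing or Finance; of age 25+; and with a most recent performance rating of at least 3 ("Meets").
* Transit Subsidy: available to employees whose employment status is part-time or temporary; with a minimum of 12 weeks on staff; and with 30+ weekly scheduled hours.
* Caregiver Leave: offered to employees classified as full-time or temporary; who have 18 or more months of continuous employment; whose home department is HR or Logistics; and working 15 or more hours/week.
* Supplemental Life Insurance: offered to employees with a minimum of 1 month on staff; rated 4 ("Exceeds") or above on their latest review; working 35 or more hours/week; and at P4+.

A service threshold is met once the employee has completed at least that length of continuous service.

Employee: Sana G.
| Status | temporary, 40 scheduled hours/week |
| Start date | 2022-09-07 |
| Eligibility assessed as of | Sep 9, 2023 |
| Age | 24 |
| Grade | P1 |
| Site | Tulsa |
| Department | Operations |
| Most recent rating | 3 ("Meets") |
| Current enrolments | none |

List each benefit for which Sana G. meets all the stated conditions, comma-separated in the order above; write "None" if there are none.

Transit Subsidy

Service from 2022-09-07 to Sep 9, 2023: 367 days.
Retirement Savings Plan — status temporary ✗ (requires full-time or seasonal) → not eligible.
Remote Work Stipend — status temporary ✓ (not excluded); site Tulsa ✗ (not Albany) → not eligible.
Employee Assistance Program — service 367 days ≥ 60 days ✓; grade P1 < P2 ✗ → not eligible.
Unlimited PTO Program — service 367 days ≥ 6 months (≈180 days) ✓; dept Operations ✗ → not eligible.
Transit Subsidy — status temporary ✓; service 367 days ≥ 12 weeks (≈84 days) ✓; 40 hrs/wk ≥ 30 ✓ → eligible.
Caregiver Leave — status temporary ✓; service 367 days < 18 months (≈540 days) ✗ → not eligible.
Supplemental Life Insurance — service 367 days ≥ 1 month (≈30 days) ✓; rating 3 < 4 ✗ → not eligible.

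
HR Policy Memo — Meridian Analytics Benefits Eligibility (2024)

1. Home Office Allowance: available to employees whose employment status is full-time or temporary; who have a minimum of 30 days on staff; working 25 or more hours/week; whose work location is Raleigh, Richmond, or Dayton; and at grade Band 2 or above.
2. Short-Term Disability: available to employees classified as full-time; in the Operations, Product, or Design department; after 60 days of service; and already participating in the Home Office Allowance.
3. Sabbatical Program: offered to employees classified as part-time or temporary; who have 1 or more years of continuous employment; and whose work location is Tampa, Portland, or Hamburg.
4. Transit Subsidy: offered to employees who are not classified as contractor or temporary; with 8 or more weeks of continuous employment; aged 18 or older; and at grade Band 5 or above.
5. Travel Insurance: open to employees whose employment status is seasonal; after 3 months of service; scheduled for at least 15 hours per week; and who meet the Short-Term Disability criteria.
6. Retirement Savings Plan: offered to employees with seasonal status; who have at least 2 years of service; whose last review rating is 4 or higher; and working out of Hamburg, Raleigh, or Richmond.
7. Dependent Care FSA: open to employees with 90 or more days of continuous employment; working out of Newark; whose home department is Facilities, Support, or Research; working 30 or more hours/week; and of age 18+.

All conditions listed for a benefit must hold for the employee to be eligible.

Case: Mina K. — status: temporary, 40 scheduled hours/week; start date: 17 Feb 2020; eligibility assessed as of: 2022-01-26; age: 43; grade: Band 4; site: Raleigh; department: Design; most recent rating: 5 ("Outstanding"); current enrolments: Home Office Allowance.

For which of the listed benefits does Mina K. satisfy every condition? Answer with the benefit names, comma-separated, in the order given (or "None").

Home Office Allowance

Service from 17 Feb 2020 to 2022-01-26: 709 days.
Home Office Allowance — status temporary ✓; service 709 days ≥ 30 days ✓; 40 hrs/wk ≥ 25 ✓; site Raleigh ✓; grade Band 4 ≥ Band 2 ✓ → eligible.
Short-Term Disability — status temporary ✗ (requires full-time) → not eligible.
Sabbatical Program — status temporary ✓; service 709 days ≥ 1 year (≈365 days) ✓; site Raleigh ✗ (not Tampa, Portland, or Hamburg) → not eligible.
Transit Subsidy — status temporary ✗ (excluded) → not eligible.
Travel Insurance — status temporary ✗ (requires seasonal) → not eligible.
Retirement Savings Plan — status temporary ✗ (requires seasonal) → not eligible.
Dependent Care FSA — service 709 days ≥ 90 days ✓; site Raleigh ✗ (not Newark) → not eligible.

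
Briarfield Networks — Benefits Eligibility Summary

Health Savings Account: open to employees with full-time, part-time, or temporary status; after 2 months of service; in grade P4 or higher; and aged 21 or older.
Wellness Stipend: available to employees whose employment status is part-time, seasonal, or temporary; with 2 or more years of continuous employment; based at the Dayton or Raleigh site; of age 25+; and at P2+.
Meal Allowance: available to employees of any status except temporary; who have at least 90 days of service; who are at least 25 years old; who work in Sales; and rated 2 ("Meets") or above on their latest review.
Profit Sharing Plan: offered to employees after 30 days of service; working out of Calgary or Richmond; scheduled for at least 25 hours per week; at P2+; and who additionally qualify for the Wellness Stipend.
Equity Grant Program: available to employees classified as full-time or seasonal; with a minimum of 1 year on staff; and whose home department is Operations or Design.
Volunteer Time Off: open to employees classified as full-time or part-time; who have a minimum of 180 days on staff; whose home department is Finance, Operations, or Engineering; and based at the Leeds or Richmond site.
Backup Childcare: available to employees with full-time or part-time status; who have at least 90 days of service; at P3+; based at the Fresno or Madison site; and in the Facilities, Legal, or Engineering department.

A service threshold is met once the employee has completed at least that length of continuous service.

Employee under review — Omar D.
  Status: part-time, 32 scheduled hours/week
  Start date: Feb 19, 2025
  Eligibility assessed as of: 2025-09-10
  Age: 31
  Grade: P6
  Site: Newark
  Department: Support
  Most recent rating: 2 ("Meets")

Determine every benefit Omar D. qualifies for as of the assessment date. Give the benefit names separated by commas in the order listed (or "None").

Health Savings Account

Service from Feb 19, 2025 to 2025-09-10: 203 days.
Health Savings Account — status part-time ✓; service 203 days ≥ 2 months (≈60 days) ✓; grade P6 ≥ P4 ✓; age 31 ≥ 21 ✓ → eligible.
Wellness Stipend — status part-time ✓; service 203 days < 2 years (≈730 days) ✗ → not eligible.
Meal Allowance — status part-time ✓ (not excluded); service 203 days ≥ 90 days ✓; age 31 ≥ 25 ✓; dept Support ✗ → not eligible.
Profit Sharing Plan — service 203 days ≥ 30 days ✓; site Newark ✗ (not Calgary or Richmond) → not eligible.
Equity Grant Program — status part-time ✗ (requires full-time or seasonal) → not eligible.
Volunteer Time Off — status part-time ✓; service 203 days ≥ 180 days ✓; dept Support ✗ → not eligible.
Backup Childcare — status part-time ✓; service 203 days ≥ 90 days ✓; grade P6 ≥ P3 ✓; site Newark ✗ (not Fresno or Madison) → not eligible.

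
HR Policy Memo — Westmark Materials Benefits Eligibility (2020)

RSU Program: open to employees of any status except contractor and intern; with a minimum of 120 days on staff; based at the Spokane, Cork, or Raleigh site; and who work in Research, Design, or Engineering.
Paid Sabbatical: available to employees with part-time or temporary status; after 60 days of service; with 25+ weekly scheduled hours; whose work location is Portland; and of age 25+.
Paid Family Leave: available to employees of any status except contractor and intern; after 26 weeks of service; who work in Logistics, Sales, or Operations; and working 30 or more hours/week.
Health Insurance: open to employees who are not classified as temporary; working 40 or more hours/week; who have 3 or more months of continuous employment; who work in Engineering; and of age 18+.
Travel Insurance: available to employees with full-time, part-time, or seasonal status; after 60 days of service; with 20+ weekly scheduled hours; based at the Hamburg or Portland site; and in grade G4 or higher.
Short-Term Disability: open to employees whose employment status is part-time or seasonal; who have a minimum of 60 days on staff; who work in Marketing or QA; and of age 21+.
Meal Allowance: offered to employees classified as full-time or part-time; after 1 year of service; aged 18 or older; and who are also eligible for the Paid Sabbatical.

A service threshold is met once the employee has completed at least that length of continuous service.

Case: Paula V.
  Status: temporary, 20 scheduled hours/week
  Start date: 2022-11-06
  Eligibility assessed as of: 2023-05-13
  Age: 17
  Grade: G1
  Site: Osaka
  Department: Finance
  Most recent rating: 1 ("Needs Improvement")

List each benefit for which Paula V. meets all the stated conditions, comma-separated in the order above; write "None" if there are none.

None

Service from 2022-11-06 to 2023-05-13: 188 days.
RSU Program — status temporary ✓ (not excluded); service 188 days ≥ 120 days ✓; site Osaka ✗ (not Spokane, Cork, or Raleigh) → not eligible.
Paid Sabbatical — status temporary ✓; service 188 days ≥ 60 days ✓; 20 hrs/wk < 25 ✗ → not eligible.
Paid Family Leave — status temporary ✓ (not excluded); service 188 days ≥ 26 weeks (≈182 days) ✓; dept Finance ✗ → not eligible.
Health Insurance — status temporary ✗ (excluded) → not eligible.
Travel Insurance — status temporary ✗ (requires full-time, part-time, or seasonal) → not eligible.
Short-Term Disability — status temporary ✗ (requires part-time or seasonal) → not eligible.
Meal Allowance — status temporary ✗ (requires full-time or part-time) → not eligible.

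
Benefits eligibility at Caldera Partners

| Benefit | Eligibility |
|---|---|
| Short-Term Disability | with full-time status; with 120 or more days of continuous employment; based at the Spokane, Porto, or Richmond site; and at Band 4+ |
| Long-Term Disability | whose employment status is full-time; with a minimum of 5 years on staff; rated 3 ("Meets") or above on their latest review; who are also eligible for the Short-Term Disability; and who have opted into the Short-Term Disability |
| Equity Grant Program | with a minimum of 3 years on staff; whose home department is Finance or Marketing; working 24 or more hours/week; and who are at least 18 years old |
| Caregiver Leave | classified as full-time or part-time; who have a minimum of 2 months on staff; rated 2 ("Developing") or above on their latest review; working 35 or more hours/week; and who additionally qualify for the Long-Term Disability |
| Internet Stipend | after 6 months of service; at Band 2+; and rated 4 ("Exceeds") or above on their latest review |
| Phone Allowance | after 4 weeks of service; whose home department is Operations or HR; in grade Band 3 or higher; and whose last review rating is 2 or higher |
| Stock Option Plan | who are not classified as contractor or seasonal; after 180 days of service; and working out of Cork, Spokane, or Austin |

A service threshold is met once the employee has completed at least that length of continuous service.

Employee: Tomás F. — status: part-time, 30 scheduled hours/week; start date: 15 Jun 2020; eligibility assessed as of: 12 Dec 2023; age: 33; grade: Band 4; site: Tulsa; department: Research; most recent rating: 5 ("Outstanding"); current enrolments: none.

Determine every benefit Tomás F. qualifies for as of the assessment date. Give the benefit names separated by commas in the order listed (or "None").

Service from 15 Jun 2020 to 12 Dec 2023: 1275 days.
Short-Term Disability — status part-time ✗ (requires full-time) → not eligible.
Long-Term Disability — status part-time ✗ (requires full-time) → not eligible.
Equity Grant Program — service 1275 days ≥ 3 years (≈1095 days) ✓; dept Research ✗ → not eligible.
Caregiver Leave — status part-time ✓; service 1275 days ≥ 2 months (≈60 days) ✓; rating 5 ≥ 2 ✓; 30 hrs/wk < 35 ✗ → not eligible.
Internet Stipend — service 1275 days ≥ 6 months (≈180 days) ✓; grade Band 4 ≥ Band 2 ✓; rating 5 ≥ 4 ✓ → eligible.
Phone Allowance — service 1275 days ≥ 4 weeks (≈28 days) ✓; dept Research ✗ → not eligible.
Stock Option Plan — status part-time ✓ (not excluded); service 1275 days ≥ 180 days ✓; site Tulsa ✗ (not Cork, Spokane, or Austin) → not eligible.

Internet Stipend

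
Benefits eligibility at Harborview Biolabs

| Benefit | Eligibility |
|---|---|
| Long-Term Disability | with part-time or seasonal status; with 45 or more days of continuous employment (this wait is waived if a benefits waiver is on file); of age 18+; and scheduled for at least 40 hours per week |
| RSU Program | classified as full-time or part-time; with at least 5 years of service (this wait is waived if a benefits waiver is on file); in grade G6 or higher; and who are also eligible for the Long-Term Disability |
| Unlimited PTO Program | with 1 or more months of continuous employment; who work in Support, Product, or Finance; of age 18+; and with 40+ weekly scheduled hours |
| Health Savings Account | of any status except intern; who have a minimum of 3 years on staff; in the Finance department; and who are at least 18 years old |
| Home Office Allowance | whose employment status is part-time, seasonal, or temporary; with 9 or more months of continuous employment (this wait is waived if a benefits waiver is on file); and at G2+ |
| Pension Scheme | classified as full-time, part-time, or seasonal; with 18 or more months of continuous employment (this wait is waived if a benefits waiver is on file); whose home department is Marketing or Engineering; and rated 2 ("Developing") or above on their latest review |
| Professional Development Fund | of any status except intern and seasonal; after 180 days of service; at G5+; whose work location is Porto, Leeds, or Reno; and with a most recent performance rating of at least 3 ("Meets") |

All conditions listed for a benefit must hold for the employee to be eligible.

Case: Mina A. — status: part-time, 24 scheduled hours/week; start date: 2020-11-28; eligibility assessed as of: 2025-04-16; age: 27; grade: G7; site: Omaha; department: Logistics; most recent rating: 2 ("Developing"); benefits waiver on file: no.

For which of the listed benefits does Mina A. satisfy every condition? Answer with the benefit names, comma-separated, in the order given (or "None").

Home Office Allowance

Service from 2020-11-28 to 2025-04-16: 1600 days.
Long-Term Disability — status part-time ✓; no waiver, service 1600 days ≥ 45 days ✓; age 27 ≥ 18 ✓; 24 hrs/wk < 40 ✗ → not eligible.
RSU Program — status part-time ✓; no waiver, service 1600 days < 5 years (≈1825 days) ✗ → not eligible.
Unlimited PTO Program — service 1600 days ≥ 1 month (≈30 days) ✓; dept Logistics ✗ → not eligible.
Health Savings Account — status part-time ✓ (not excluded); service 1600 days ≥ 3 years (≈1095 days) ✓; dept Logistics ✗ → not eligible.
Home Office Allowance — status part-time ✓; no waiver, service 1600 days ≥ 9 months (≈270 days) ✓; grade G7 ≥ G2 ✓ → eligible.
Pension Scheme — status part-time ✓; no waiver, service 1600 days ≥ 18 months (≈540 days) ✓; dept Logistics ✗ → not eligible.
Professional Development Fund — status part-time ✓ (not excluded); service 1600 days ≥ 180 days ✓; grade G7 ≥ G5 ✓; site Omaha ✗ (not Porto, Leeds, or Reno) → not eligible.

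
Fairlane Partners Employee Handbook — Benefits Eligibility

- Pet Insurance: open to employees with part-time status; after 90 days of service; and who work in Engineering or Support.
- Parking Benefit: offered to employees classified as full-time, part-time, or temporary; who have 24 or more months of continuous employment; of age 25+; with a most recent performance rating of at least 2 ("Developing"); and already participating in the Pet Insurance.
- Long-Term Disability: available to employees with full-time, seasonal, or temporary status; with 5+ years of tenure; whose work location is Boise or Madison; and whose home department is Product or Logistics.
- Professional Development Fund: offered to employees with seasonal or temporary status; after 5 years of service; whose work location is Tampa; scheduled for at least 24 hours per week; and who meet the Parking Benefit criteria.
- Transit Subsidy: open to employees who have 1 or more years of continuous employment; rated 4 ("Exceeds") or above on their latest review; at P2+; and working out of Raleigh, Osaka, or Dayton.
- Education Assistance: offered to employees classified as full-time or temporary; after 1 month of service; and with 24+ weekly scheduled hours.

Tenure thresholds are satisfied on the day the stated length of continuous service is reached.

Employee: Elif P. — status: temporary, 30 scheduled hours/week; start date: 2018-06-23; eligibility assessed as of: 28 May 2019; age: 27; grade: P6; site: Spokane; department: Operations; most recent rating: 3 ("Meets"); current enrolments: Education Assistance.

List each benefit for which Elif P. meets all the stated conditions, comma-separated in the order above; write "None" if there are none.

Service from 2018-06-23 to 28 May 2019: 339 days.
Pet Insurance — status temporary ✗ (requires part-time) → not eligible.
Parking Benefit — status temporary ✓; service 339 days < 24 months (≈720 days) ✗ → not eligible.
Long-Term Disability — status temporary ✓; service 339 days < 5 years (≈1825 days) ✗ → not eligible.
Professional Development Fund — status temporary ✓; service 339 days < 5 years (≈1825 days) ✗ → not eligible.
Transit Subsidy — service 339 days < 1 year (≈365 days) ✗ → not eligible.
Education Assistance — status temporary ✓; service 339 days ≥ 1 month (≈30 days) ✓; 30 hrs/wk ≥ 24 ✓ → eligible.

Education Assistance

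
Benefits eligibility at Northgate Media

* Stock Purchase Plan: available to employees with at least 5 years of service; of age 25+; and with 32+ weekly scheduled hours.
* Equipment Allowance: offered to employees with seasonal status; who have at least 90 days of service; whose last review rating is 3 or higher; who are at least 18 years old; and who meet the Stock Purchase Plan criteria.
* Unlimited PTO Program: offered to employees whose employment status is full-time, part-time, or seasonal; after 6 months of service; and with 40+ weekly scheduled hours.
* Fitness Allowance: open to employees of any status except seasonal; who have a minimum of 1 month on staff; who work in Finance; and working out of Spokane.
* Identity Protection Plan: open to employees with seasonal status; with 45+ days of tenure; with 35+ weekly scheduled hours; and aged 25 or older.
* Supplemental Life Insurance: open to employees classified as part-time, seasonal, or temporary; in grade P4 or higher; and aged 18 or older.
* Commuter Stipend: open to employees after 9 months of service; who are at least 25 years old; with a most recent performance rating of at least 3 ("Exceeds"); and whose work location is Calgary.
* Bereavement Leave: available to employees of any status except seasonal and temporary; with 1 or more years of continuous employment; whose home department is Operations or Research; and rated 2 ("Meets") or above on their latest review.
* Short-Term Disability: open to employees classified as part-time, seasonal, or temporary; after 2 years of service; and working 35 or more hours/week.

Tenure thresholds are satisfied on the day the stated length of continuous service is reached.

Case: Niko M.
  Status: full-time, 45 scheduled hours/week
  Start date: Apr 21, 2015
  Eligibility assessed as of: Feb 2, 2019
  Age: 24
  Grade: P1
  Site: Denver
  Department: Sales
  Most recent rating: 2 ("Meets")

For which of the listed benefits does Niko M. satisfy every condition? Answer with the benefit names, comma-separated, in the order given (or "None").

Unlimited PTO Program

Service from Apr 21, 2015 to Feb 2, 2019: 1383 days.
Stock Purchase Plan — service 1383 days < 5 years (≈1825 days) ✗ → not eligible.
Equipment Allowance — status full-time ✗ (requires seasonal) → not eligible.
Unlimited PTO Program — status full-time ✓; service 1383 days ≥ 6 months (≈180 days) ✓; 45 hrs/wk ≥ 40 ✓ → eligible.
Fitness Allowance — status full-time ✓ (not excluded); service 1383 days ≥ 1 month (≈30 days) ✓; dept Sales ✗ → not eligible.
Identity Protection Plan — status full-time ✗ (requires seasonal) → not eligible.
Supplemental Life Insurance — status full-time ✗ (requires part-time, seasonal, or temporary) → not eligible.
Commuter Stipend — service 1383 days ≥ 9 months (≈270 days) ✓; age 24 < 25 ✗ → not eligible.
Bereavement Leave — status full-time ✓ (not excluded); service 1383 days ≥ 1 year (≈365 days) ✓; dept Sales ✗ → not eligible.
Short-Term Disability — status full-time ✗ (requires part-time, seasonal, or temporary) → not eligible.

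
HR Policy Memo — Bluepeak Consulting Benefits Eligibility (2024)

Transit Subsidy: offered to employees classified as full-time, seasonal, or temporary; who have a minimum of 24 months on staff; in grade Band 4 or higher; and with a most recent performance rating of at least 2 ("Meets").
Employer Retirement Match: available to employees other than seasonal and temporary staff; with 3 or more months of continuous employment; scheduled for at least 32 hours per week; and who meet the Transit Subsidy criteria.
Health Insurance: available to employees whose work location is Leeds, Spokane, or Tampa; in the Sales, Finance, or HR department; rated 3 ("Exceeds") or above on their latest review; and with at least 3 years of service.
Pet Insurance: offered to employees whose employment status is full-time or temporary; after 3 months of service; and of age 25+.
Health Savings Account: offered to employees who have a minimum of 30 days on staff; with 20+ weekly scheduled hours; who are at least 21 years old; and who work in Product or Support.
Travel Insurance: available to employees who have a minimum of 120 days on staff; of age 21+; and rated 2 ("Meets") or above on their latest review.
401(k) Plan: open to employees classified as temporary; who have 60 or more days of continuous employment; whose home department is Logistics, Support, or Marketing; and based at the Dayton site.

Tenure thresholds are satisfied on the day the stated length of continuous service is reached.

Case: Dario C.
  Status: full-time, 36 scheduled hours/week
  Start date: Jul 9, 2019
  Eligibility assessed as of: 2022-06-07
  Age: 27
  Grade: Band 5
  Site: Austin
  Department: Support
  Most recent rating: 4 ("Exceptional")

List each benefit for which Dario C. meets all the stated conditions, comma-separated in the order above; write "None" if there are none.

Transit Subsidy, Employer Retirement Match, Pet Insurance, Health Savings Account, Travel Insurance

Service from Jul 9, 2019 to 2022-06-07: 1064 days.
Transit Subsidy — status full-time ✓; service 1064 days ≥ 24 months (≈720 days) ✓; grade Band 5 ≥ Band 4 ✓; rating 4 ≥ 2 ✓ → eligible.
Employer Retirement Match — status full-time ✓ (not excluded); service 1064 days ≥ 3 months (≈90 days) ✓; 36 hrs/wk ≥ 32 ✓; eligible for Transit Subsidy ✓ → eligible.
Health Insurance — site Austin ✗ (not Leeds, Spokane, or Tampa) → not eligible.
Pet Insurance — status full-time ✓; service 1064 days ≥ 3 months (≈90 days) ✓; age 27 ≥ 25 ✓ → eligible.
Health Savings Account — service 1064 days ≥ 30 days ✓; 36 hrs/wk ≥ 20 ✓; age 27 ≥ 21 ✓; dept Support ✓ → eligible.
Travel Insurance — service 1064 days ≥ 120 days ✓; age 27 ≥ 21 ✓; rating 4 ≥ 2 ✓ → eligible.
401(k) Plan — status full-time ✗ (requires temporary) → not eligible.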